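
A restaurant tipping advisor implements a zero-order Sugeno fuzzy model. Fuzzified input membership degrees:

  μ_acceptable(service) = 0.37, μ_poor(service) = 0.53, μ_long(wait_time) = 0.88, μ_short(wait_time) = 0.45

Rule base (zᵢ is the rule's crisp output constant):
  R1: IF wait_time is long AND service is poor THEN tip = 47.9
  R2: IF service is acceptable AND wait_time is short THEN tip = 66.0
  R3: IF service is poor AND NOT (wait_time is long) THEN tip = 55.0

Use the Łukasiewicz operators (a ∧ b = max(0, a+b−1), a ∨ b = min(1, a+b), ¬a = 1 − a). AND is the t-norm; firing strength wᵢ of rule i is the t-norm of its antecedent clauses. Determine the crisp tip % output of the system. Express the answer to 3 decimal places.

47.900

R1 (z=47.9): long=0.88, poor=0.53; AND[max(0, a+b−1)] → w = 0.41
R2 (z=66.0): acceptable=0.37, short=0.45; AND[max(0, a+b−1)] → w = 0.00
R3 (z=55.0): poor=0.53, ¬long=1−0.88=0.12; AND[max(0, a+b−1)] → w = 0.00
Weighted average = (0.41·47.9 + 0.00·66.0 + 0.00·55.0) / (0.41 + 0.00 + 0.00)
  = 19.6390 / 0.4100 = 47.900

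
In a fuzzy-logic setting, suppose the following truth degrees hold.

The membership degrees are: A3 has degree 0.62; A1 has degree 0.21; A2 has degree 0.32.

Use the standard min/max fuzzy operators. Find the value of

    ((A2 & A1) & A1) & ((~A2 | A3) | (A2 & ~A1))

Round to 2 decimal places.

A2 & A1 = min(a, b) on (0.32, 0.21) = 0.21
(A2 & A1) & A1 = min(a, b) on (0.21, 0.21) = 0.21
~A2 = 1 − 0.32 = 0.68
~A2 | A3 = max(a, b) on (0.68, 0.62) = 0.68
~A1 = 1 − 0.21 = 0.79
A2 & ~A1 = min(a, b) on (0.32, 0.79) = 0.32
(~A2 | A3) | (A2 & ~A1) = max(a, b) on (0.68, 0.32) = 0.68
((A2 & A1) & A1) & ((~A2 | A3) | (A2 & ~A1)) = min(a, b) on (0.21, 0.68) = 0.21

0.21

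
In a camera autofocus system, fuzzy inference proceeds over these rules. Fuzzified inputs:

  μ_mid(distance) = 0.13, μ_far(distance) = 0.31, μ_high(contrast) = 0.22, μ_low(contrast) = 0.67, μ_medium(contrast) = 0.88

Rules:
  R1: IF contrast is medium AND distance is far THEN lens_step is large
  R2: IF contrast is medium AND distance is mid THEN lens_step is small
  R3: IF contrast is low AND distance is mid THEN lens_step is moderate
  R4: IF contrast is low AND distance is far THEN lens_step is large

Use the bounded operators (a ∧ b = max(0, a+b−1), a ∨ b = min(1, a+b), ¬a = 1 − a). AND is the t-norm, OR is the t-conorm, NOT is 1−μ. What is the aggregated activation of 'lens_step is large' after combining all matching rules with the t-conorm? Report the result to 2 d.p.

0.19

R1: medium=0.88, far=0.31; AND[max(0, a+b−1)] → w = 0.19
R2: medium=0.88, mid=0.13; AND[max(0, a+b−1)] → w = 0.01
R3: low=0.67, mid=0.13; AND[max(0, a+b−1)] → w = 0.00
R4: low=0.67, far=0.31; AND[max(0, a+b−1)] → w = 0.00
Rules with consequent 'large': {R1, R4} → strengths 0.19, 0.00
Aggregate via t-conorm [min(1, a+b)]: 0.19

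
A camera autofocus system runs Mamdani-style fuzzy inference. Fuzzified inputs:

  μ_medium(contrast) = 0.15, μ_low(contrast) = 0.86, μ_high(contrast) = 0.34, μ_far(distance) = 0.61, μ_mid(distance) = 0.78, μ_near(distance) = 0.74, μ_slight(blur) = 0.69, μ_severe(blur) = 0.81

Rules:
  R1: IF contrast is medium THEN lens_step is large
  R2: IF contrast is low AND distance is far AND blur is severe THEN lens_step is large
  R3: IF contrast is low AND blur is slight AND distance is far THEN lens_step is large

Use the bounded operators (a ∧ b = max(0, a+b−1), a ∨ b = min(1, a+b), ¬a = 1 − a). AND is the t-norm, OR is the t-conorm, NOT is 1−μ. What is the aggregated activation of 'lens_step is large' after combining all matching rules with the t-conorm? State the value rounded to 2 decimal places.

R1: medium=0.15 → w = 0.15
R2: low=0.86, far=0.61, severe=0.81; AND[max(0, a+b−1)] → w = 0.28
R3: low=0.86, slight=0.69, far=0.61; AND[max(0, a+b−1)] → w = 0.16
Rules with consequent 'large': {R1, R2, R3} → strengths 0.15, 0.28, 0.16
Aggregate via t-conorm [min(1, a+b)]: 0.59

0.59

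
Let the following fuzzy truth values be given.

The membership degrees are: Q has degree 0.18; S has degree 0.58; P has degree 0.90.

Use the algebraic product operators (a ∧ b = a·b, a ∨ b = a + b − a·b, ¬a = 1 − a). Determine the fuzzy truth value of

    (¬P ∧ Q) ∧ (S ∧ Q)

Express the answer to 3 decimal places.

0.002

¬P = 1 − 0.9000 = 0.1000
¬P ∧ Q = a·b on (0.1000, 0.1800) = 0.0180
S ∧ Q = a·b on (0.5800, 0.1800) = 0.1044
(¬P ∧ Q) ∧ (S ∧ Q) = a·b on (0.0180, 0.1044) = 0.0019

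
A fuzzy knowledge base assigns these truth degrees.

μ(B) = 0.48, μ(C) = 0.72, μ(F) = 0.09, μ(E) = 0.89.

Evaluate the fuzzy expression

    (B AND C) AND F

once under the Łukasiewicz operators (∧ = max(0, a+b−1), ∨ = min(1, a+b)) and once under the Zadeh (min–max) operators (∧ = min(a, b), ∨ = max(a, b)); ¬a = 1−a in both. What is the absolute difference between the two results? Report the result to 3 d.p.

0.090

Under Łukasiewicz:
  B AND C = max(0, a+b−1) on (0.48, 0.72) = 0.20
  (B AND C) AND F = max(0, a+b−1) on (0.20, 0.09) = 0.00
  → value = 0.0000
Under Zadeh (min–max):
  B AND C = min(a, b) on (0.48, 0.72) = 0.48
  (B AND C) AND F = min(a, b) on (0.48, 0.09) = 0.09
  → value = 0.0900
|0.0000 − 0.0900| = 0.090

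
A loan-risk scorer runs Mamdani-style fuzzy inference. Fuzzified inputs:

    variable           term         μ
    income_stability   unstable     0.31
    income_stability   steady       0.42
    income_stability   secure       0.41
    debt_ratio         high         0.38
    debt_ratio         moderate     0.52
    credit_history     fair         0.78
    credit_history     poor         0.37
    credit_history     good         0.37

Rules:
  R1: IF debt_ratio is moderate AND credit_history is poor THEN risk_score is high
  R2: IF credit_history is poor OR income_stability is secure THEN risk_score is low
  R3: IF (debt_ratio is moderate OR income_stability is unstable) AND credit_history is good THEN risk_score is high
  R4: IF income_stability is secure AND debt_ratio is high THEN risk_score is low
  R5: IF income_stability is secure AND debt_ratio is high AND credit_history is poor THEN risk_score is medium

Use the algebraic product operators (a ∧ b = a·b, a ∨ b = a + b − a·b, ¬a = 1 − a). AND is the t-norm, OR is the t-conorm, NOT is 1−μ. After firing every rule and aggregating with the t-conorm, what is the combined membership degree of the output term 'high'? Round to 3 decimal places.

0.392

R1: moderate=0.52, poor=0.37; AND[a·b] → w = 0.1924
R2: poor=0.37, secure=0.41; OR[a + b − a·b] → w = 0.6283
R3: (moderate=0.52 OR unstable=0.31) = 0.6688; AND[a·b] with good=0.37 → w = 0.2475
R4: secure=0.41, high=0.38; AND[a·b] → w = 0.1558
R5: secure=0.41, high=0.38, poor=0.37; AND[a·b] → w = 0.0576
Rules with consequent 'high': {R1, R3} → strengths 0.1924, 0.2475
Aggregate via t-conorm [a + b − a·b]: 0.3922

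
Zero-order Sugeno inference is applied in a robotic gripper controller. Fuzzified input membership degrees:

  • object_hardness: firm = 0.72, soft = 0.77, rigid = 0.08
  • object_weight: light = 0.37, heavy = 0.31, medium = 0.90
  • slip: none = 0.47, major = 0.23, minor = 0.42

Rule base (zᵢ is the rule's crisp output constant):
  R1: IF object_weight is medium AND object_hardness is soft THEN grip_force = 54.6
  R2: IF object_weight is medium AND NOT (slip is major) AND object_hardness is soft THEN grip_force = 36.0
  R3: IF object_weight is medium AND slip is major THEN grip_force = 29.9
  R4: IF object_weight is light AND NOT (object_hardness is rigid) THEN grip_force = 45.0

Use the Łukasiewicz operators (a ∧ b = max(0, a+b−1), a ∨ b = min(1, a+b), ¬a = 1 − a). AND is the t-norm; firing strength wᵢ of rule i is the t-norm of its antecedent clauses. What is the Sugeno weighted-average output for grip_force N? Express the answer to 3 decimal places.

45.333

R1 (z=54.6): medium=0.90, soft=0.77; AND[max(0, a+b−1)] → w = 0.67
R2 (z=36.0): medium=0.90, ¬major=1−0.23=0.77, soft=0.77; AND[max(0, a+b−1)] → w = 0.44
R3 (z=29.9): medium=0.90, major=0.23; AND[max(0, a+b−1)] → w = 0.13
R4 (z=45.0): light=0.37, ¬rigid=1−0.08=0.92; AND[max(0, a+b−1)] → w = 0.29
Weighted average = (0.67·54.6 + 0.44·36.0 + 0.13·29.9 + 0.29·45.0) / (0.67 + 0.44 + 0.13 + 0.29)
  = 69.3590 / 1.5300 = 45.333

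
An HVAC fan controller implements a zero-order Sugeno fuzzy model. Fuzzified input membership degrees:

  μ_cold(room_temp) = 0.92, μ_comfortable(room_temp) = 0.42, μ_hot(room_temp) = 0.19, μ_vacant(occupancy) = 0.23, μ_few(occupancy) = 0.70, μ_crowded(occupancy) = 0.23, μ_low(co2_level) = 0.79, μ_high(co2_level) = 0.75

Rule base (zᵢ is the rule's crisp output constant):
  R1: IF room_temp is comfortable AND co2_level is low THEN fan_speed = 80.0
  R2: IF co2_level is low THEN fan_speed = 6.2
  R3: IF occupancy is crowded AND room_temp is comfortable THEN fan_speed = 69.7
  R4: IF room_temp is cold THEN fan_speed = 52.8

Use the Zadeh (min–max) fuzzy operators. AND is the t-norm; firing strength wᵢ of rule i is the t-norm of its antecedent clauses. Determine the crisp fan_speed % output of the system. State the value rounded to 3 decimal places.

R1 (z=80.0): comfortable=0.42, low=0.79; AND[min(a, b)] → w = 0.42
R2 (z=6.2): low=0.79 → w = 0.79
R3 (z=69.7): crowded=0.23, comfortable=0.42; AND[min(a, b)] → w = 0.23
R4 (z=52.8): cold=0.92 → w = 0.92
Weighted average = (0.42·80.0 + 0.79·6.2 + 0.23·69.7 + 0.92·52.8) / (0.42 + 0.79 + 0.23 + 0.92)
  = 103.1050 / 2.3600 = 43.689

43.689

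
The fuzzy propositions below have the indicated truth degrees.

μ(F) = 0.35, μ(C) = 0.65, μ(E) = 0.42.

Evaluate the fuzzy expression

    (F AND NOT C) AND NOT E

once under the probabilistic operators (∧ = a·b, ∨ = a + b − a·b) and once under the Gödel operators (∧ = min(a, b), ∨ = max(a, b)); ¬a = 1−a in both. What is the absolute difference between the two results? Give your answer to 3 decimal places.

0.279

Under probabilistic:
  NOT C = 1 − 0.6500 = 0.3500
  F AND NOT C = a·b on (0.3500, 0.3500) = 0.1225
  NOT E = 1 − 0.4200 = 0.5800
  (F AND NOT C) AND NOT E = a·b on (0.1225, 0.5800) = 0.0711
  → value = 0.0711
Under Gödel:
  NOT C = 1 − 0.65 = 0.35
  F AND NOT C = min(a, b) on (0.35, 0.35) = 0.35
  NOT E = 1 − 0.42 = 0.58
  (F AND NOT C) AND NOT E = min(a, b) on (0.35, 0.58) = 0.35
  → value = 0.3500
|0.0711 − 0.3500| = 0.279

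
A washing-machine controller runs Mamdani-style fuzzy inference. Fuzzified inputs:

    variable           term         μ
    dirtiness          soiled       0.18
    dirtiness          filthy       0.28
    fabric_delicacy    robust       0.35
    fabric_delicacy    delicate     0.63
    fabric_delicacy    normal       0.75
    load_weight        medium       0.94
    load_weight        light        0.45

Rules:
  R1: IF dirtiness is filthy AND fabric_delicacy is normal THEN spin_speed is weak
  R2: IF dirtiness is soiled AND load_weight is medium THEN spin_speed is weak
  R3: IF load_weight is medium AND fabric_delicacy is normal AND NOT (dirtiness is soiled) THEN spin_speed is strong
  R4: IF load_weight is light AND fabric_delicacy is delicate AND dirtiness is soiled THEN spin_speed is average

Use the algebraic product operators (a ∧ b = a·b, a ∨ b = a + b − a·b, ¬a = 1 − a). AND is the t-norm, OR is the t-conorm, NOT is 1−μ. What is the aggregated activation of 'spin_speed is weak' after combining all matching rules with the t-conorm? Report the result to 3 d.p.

0.344

R1: filthy=0.28, normal=0.75; AND[a·b] → w = 0.2100
R2: soiled=0.18, medium=0.94; AND[a·b] → w = 0.1692
R3: medium=0.94, normal=0.75, ¬soiled=1−0.18=0.82; AND[a·b] → w = 0.5781
R4: light=0.45, delicate=0.63, soiled=0.18; AND[a·b] → w = 0.0510
Rules with consequent 'weak': {R1, R2} → strengths 0.2100, 0.1692
Aggregate via t-conorm [a + b − a·b]: 0.3437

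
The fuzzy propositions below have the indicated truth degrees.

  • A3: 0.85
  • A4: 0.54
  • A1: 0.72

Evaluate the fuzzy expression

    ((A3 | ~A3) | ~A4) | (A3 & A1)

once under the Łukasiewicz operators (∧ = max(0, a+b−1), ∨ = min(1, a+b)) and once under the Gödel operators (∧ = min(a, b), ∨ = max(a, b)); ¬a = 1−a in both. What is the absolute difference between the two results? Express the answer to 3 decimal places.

Under Łukasiewicz:
  ~A3 = 1 − 0.85 = 0.15
  A3 | ~A3 = min(1, a+b) on (0.85, 0.15) = 1.00
  ~A4 = 1 − 0.54 = 0.46
  (A3 | ~A3) | ~A4 = min(1, a+b) on (1.00, 0.46) = 1.00
  A3 & A1 = max(0, a+b−1) on (0.85, 0.72) = 0.57
  ((A3 | ~A3) | ~A4) | (A3 & A1) = min(1, a+b) on (1.00, 0.57) = 1.00
  → value = 1.0000
Under Gödel:
  ~A3 = 1 − 0.85 = 0.15
  A3 | ~A3 = max(a, b) on (0.85, 0.15) = 0.85
  ~A4 = 1 − 0.54 = 0.46
  (A3 | ~A3) | ~A4 = max(a, b) on (0.85, 0.46) = 0.85
  A3 & A1 = min(a, b) on (0.85, 0.72) = 0.72
  ((A3 | ~A3) | ~A4) | (A3 & A1) = max(a, b) on (0.85, 0.72) = 0.85
  → value = 0.8500
|1.0000 − 0.8500| = 0.150

0.150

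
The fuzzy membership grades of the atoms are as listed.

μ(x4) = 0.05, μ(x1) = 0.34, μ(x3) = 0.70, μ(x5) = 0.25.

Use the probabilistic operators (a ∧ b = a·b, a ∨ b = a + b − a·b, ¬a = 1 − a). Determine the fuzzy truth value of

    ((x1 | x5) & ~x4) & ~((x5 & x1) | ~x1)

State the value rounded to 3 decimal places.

0.149

x1 | x5 = a + b − a·b on (0.3400, 0.2500) = 0.5050
~x4 = 1 − 0.0500 = 0.9500
(x1 | x5) & ~x4 = a·b on (0.5050, 0.9500) = 0.4798
x5 & x1 = a·b on (0.2500, 0.3400) = 0.0850
~x1 = 1 − 0.3400 = 0.6600
(x5 & x1) | ~x1 = a + b − a·b on (0.0850, 0.6600) = 0.6889
~((x5 & x1) | ~x1) = 1 − 0.6889 = 0.3111
((x1 | x5) & ~x4) & ~((x5 & x1) | ~x1) = a·b on (0.4798, 0.3111) = 0.1493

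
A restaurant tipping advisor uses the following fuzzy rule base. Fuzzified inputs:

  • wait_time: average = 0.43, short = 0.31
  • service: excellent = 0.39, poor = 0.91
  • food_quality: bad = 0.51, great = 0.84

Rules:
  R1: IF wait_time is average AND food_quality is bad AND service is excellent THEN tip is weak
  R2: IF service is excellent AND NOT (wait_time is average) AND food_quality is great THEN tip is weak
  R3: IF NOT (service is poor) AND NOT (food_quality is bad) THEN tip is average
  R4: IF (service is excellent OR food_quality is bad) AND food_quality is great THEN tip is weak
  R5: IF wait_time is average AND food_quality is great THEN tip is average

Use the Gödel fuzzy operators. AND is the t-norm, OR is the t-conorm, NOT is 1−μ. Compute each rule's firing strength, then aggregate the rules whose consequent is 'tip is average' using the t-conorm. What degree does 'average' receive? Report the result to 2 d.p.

0.43

R1: average=0.43, bad=0.51, excellent=0.39; AND[min(a, b)] → w = 0.39
R2: excellent=0.39, ¬average=1−0.43=0.57, great=0.84; AND[min(a, b)] → w = 0.39
R3: ¬poor=1−0.91=0.09, ¬bad=1−0.51=0.49; AND[min(a, b)] → w = 0.09
R4: (excellent=0.39 OR bad=0.51) = 0.51; AND[min(a, b)] with great=0.84 → w = 0.51
R5: average=0.43, great=0.84; AND[min(a, b)] → w = 0.43
Rules with consequent 'average': {R3, R5} → strengths 0.09, 0.43
Aggregate via t-conorm [max(a, b)]: 0.43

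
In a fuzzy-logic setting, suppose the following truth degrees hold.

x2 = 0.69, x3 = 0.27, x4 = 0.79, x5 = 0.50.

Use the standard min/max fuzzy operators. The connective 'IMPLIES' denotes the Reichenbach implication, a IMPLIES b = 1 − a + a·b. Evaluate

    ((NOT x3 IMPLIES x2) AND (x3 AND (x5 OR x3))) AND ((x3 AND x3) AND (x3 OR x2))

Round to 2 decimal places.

0.27

NOT x3 = 1 − 0.27 = 0.73
NOT x3 IMPLIES x2  [Reichenbach: 1 − a + a·b] with a=0.73, b=0.69 → 0.77
x5 OR x3 = max(a, b) on (0.50, 0.27) = 0.50
x3 AND (x5 OR x3) = min(a, b) on (0.27, 0.50) = 0.27
(NOT x3 IMPLIES x2) AND (x3 AND (x5 OR x3)) = min(a, b) on (0.77, 0.27) = 0.27
x3 AND x3 = min(a, b) on (0.27, 0.27) = 0.27
x3 OR x2 = max(a, b) on (0.27, 0.69) = 0.69
(x3 AND x3) AND (x3 OR x2) = min(a, b) on (0.27, 0.69) = 0.27
((NOT x3 IMPLIES x2) AND (x3 AND (x5 OR x3))) AND ((x3 AND x3) AND (x3 OR x2)) = min(a, b) on (0.27, 0.27) = 0.27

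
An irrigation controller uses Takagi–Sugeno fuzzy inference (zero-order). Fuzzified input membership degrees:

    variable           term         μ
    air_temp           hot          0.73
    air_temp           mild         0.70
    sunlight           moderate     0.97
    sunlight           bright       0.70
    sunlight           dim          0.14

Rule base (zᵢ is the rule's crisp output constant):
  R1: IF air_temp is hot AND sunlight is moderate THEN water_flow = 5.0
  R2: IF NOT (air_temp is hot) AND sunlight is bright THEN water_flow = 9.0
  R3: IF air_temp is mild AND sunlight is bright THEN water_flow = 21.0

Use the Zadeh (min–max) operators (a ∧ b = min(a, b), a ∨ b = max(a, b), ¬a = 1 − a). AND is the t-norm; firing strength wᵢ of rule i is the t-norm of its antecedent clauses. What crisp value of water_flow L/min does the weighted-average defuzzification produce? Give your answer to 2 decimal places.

R1 (z=5.0): hot=0.73, moderate=0.97; AND[min(a, b)] → w = 0.73
R2 (z=9.0): ¬hot=1−0.73=0.27, bright=0.70; AND[min(a, b)] → w = 0.27
R3 (z=21.0): mild=0.70, bright=0.70; AND[min(a, b)] → w = 0.70
Weighted average = (0.73·5.0 + 0.27·9.0 + 0.70·21.0) / (0.73 + 0.27 + 0.70)
  = 20.7800 / 1.7000 = 12.22

12.22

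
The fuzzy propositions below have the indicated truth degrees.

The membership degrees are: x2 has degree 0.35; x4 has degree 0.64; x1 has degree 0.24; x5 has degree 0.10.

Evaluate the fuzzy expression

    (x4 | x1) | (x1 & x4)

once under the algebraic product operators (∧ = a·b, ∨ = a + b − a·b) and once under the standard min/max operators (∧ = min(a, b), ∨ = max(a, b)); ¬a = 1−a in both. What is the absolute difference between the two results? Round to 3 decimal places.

0.128

Under algebraic product:
  x4 | x1 = a + b − a·b on (0.6400, 0.2400) = 0.7264
  x1 & x4 = a·b on (0.2400, 0.6400) = 0.1536
  (x4 | x1) | (x1 & x4) = a + b − a·b on (0.7264, 0.1536) = 0.7684
  → value = 0.7684
Under standard min/max:
  x4 | x1 = max(a, b) on (0.64, 0.24) = 0.64
  x1 & x4 = min(a, b) on (0.24, 0.64) = 0.24
  (x4 | x1) | (x1 & x4) = max(a, b) on (0.64, 0.24) = 0.64
  → value = 0.6400
|0.7684 − 0.6400| = 0.128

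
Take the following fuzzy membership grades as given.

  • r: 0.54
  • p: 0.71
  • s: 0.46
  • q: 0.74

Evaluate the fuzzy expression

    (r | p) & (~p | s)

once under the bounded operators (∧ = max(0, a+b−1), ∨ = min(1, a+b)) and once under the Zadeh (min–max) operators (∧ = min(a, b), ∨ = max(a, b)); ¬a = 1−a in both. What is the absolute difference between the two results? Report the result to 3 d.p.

0.290

Under bounded:
  r | p = min(1, a+b) on (0.54, 0.71) = 1.00
  ~p = 1 − 0.71 = 0.29
  ~p | s = min(1, a+b) on (0.29, 0.46) = 0.75
  (r | p) & (~p | s) = max(0, a+b−1) on (1.00, 0.75) = 0.75
  → value = 0.7500
Under Zadeh (min–max):
  r | p = max(a, b) on (0.54, 0.71) = 0.71
  ~p = 1 − 0.71 = 0.29
  ~p | s = max(a, b) on (0.29, 0.46) = 0.46
  (r | p) & (~p | s) = min(a, b) on (0.71, 0.46) = 0.46
  → value = 0.4600
|0.7500 − 0.4600| = 0.290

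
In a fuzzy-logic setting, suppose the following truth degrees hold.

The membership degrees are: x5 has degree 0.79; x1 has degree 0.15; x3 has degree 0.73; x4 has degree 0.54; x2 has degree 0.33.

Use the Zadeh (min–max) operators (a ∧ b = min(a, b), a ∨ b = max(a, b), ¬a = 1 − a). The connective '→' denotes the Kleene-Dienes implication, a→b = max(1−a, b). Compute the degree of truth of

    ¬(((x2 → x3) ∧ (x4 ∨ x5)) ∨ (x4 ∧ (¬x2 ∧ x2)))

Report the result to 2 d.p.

x2 → x3  [Kleene-Dienes: max(1−a, b)] with a=0.33, b=0.73 → 0.73
x4 ∨ x5 = max(a, b) on (0.54, 0.79) = 0.79
(x2 → x3) ∧ (x4 ∨ x5) = min(a, b) on (0.73, 0.79) = 0.73
¬x2 = 1 − 0.33 = 0.67
¬x2 ∧ x2 = min(a, b) on (0.67, 0.33) = 0.33
x4 ∧ (¬x2 ∧ x2) = min(a, b) on (0.54, 0.33) = 0.33
((x2 → x3) ∧ (x4 ∨ x5)) ∨ (x4 ∧ (¬x2 ∧ x2)) = max(a, b) on (0.73, 0.33) = 0.73
¬(((x2 → x3) ∧ (x4 ∨ x5)) ∨ (x4 ∧ (¬x2 ∧ x2))) = 1 − 0.73 = 0.27

0.27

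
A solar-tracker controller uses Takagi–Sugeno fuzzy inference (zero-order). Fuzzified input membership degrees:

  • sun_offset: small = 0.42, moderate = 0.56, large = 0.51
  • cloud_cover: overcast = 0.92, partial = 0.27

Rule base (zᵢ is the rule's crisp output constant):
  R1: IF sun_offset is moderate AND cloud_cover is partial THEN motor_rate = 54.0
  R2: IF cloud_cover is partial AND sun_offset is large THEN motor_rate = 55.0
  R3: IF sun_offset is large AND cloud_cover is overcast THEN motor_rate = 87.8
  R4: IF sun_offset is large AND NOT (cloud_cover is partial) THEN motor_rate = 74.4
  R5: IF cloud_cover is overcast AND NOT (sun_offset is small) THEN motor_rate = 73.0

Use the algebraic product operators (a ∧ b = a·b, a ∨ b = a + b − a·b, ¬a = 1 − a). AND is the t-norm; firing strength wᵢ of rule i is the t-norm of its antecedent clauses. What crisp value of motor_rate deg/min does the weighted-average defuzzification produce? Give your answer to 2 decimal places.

R1 (z=54.0): moderate=0.56, partial=0.27; AND[a·b] → w = 0.1512
R2 (z=55.0): partial=0.27, large=0.51; AND[a·b] → w = 0.1377
R3 (z=87.8): large=0.51, overcast=0.92; AND[a·b] → w = 0.4692
R4 (z=74.4): large=0.51, ¬partial=1−0.27=0.73; AND[a·b] → w = 0.3723
R5 (z=73.0): overcast=0.92, ¬small=1−0.42=0.58; AND[a·b] → w = 0.5336
Weighted average = (0.1512·54.0 + 0.1377·55.0 + 0.4692·87.8 + 0.3723·74.4 + 0.5336·73.0) / (0.1512 + 0.1377 + 0.4692 + 0.3723 + 0.5336)
  = 123.5860 / 1.6640 = 74.27

74.27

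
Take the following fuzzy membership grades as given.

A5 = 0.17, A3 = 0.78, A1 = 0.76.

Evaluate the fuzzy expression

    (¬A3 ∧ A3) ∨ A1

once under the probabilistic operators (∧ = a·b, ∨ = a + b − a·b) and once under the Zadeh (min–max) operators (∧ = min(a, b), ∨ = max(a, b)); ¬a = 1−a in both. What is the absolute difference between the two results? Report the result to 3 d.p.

0.041

Under probabilistic:
  ¬A3 = 1 − 0.7800 = 0.2200
  ¬A3 ∧ A3 = a·b on (0.2200, 0.7800) = 0.1716
  (¬A3 ∧ A3) ∨ A1 = a + b − a·b on (0.1716, 0.7600) = 0.8012
  → value = 0.8012
Under Zadeh (min–max):
  ¬A3 = 1 − 0.78 = 0.22
  ¬A3 ∧ A3 = min(a, b) on (0.22, 0.78) = 0.22
  (¬A3 ∧ A3) ∨ A1 = max(a, b) on (0.22, 0.76) = 0.76
  → value = 0.7600
|0.8012 − 0.7600| = 0.041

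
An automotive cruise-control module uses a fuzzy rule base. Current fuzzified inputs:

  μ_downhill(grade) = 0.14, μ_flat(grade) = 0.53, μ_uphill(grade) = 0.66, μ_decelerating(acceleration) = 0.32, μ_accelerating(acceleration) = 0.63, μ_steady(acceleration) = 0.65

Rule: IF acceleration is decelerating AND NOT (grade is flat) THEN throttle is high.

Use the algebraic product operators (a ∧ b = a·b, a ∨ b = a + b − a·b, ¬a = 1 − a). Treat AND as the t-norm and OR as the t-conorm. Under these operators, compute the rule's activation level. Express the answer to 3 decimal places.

firing strength: decelerating=0.32, ¬flat=1−0.53=0.47; AND[a·b] → w = 0.1504

0.150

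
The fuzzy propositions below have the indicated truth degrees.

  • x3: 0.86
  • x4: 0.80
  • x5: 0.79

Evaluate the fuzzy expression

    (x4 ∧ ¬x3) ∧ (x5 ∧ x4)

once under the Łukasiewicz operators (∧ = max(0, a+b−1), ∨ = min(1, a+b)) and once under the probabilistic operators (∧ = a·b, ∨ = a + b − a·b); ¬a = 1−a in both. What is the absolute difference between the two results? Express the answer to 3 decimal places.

0.071

Under Łukasiewicz:
  ¬x3 = 1 − 0.86 = 0.14
  x4 ∧ ¬x3 = max(0, a+b−1) on (0.80, 0.14) = 0.00
  x5 ∧ x4 = max(0, a+b−1) on (0.79, 0.80) = 0.59
  (x4 ∧ ¬x3) ∧ (x5 ∧ x4) = max(0, a+b−1) on (0.00, 0.59) = 0.00
  → value = 0.0000
Under probabilistic:
  ¬x3 = 1 − 0.8600 = 0.1400
  x4 ∧ ¬x3 = a·b on (0.8000, 0.1400) = 0.1120
  x5 ∧ x4 = a·b on (0.7900, 0.8000) = 0.6320
  (x4 ∧ ¬x3) ∧ (x5 ∧ x4) = a·b on (0.1120, 0.6320) = 0.0708
  → value = 0.0708
|0.0000 − 0.0708| = 0.071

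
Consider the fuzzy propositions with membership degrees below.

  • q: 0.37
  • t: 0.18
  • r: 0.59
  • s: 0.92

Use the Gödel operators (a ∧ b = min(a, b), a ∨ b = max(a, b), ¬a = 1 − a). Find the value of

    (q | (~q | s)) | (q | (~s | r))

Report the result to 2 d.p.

0.92

~q = 1 − 0.37 = 0.63
~q | s = max(a, b) on (0.63, 0.92) = 0.92
q | (~q | s) = max(a, b) on (0.37, 0.92) = 0.92
~s = 1 − 0.92 = 0.08
~s | r = max(a, b) on (0.08, 0.59) = 0.59
q | (~s | r) = max(a, b) on (0.37, 0.59) = 0.59
(q | (~q | s)) | (q | (~s | r)) = max(a, b) on (0.92, 0.59) = 0.92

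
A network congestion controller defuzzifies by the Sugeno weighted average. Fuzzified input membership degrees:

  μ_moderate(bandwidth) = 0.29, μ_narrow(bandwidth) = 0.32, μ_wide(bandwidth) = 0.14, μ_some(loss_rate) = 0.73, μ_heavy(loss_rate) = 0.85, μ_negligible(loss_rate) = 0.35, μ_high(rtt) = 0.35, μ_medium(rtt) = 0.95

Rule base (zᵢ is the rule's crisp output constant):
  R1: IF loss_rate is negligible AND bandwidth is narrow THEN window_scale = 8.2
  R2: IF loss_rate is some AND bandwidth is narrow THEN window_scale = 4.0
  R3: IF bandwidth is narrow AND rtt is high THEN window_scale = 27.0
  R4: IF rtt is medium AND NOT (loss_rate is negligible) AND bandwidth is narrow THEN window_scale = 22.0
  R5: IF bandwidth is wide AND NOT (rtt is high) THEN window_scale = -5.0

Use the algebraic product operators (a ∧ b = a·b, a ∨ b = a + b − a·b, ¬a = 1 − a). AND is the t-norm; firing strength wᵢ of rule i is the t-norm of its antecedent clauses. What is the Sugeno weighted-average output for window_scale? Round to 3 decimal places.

11.752

R1 (z=8.2): negligible=0.35, narrow=0.32; AND[a·b] → w = 0.1120
R2 (z=4.0): some=0.73, narrow=0.32; AND[a·b] → w = 0.2336
R3 (z=27.0): narrow=0.32, high=0.35; AND[a·b] → w = 0.1120
R4 (z=22.0): medium=0.95, ¬negligible=1−0.35=0.65, narrow=0.32; AND[a·b] → w = 0.1976
R5 (z=-5.0): wide=0.14, ¬high=1−0.35=0.65; AND[a·b] → w = 0.0910
Weighted average = (0.1120·8.2 + 0.2336·4.0 + 0.1120·27.0 + 0.1976·22.0 + 0.0910·-5.0) / (0.1120 + 0.2336 + 0.1120 + 0.1976 + 0.0910)
  = 8.7690 / 0.7462 = 11.752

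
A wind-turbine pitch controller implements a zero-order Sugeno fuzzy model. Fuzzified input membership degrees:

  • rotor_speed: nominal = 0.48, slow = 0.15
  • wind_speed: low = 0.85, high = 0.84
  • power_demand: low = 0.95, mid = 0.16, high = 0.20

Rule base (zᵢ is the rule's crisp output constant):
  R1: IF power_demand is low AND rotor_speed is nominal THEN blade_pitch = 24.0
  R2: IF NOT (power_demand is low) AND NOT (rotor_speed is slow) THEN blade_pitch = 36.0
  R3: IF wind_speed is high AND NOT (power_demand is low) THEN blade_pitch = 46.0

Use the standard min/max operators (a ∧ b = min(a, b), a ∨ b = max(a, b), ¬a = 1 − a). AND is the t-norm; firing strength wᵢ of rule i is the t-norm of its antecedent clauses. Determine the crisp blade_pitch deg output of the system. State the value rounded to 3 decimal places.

26.931

R1 (z=24.0): low=0.95, nominal=0.48; AND[min(a, b)] → w = 0.48
R2 (z=36.0): ¬low=1−0.95=0.05, ¬slow=1−0.15=0.85; AND[min(a, b)] → w = 0.05
R3 (z=46.0): high=0.84, ¬low=1−0.95=0.05; AND[min(a, b)] → w = 0.05
Weighted average = (0.48·24.0 + 0.05·36.0 + 0.05·46.0) / (0.48 + 0.05 + 0.05)
  = 15.6200 / 0.5800 = 26.931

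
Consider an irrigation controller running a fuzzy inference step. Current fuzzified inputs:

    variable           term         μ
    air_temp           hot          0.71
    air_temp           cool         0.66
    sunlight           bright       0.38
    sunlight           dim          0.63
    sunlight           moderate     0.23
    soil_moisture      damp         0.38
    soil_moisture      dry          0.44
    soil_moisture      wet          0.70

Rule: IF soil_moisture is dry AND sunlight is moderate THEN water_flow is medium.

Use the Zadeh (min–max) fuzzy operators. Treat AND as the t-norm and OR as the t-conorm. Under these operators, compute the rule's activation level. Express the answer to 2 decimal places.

0.23

firing strength: dry=0.44, moderate=0.23; AND[min(a, b)] → w = 0.23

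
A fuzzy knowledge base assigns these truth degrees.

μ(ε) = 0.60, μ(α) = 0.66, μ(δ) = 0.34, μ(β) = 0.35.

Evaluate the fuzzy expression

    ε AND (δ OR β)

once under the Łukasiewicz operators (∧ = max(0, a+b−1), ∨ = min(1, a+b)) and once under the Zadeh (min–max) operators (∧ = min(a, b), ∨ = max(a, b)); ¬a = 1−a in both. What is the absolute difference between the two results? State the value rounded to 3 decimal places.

Under Łukasiewicz:
  δ OR β = min(1, a+b) on (0.34, 0.35) = 0.69
  ε AND (δ OR β) = max(0, a+b−1) on (0.60, 0.69) = 0.29
  → value = 0.2900
Under Zadeh (min–max):
  δ OR β = max(a, b) on (0.34, 0.35) = 0.35
  ε AND (δ OR β) = min(a, b) on (0.60, 0.35) = 0.35
  → value = 0.3500
|0.2900 − 0.3500| = 0.060

0.060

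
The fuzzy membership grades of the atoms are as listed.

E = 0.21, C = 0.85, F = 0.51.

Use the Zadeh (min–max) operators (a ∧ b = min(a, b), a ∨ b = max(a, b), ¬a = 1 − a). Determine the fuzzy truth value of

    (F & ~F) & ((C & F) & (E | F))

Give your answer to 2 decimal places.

0.49

~F = 1 − 0.51 = 0.49
F & ~F = min(a, b) on (0.51, 0.49) = 0.49
C & F = min(a, b) on (0.85, 0.51) = 0.51
E | F = max(a, b) on (0.21, 0.51) = 0.51
(C & F) & (E | F) = min(a, b) on (0.51, 0.51) = 0.51
(F & ~F) & ((C & F) & (E | F)) = min(a, b) on (0.49, 0.51) = 0.49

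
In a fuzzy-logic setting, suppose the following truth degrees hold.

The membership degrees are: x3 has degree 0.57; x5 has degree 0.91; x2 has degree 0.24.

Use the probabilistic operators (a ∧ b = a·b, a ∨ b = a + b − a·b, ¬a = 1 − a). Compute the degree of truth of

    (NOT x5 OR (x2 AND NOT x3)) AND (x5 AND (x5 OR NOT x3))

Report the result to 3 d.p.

NOT x5 = 1 − 0.9100 = 0.0900
NOT x3 = 1 − 0.5700 = 0.4300
x2 AND NOT x3 = a·b on (0.2400, 0.4300) = 0.1032
NOT x5 OR (x2 AND NOT x3) = a + b − a·b on (0.0900, 0.1032) = 0.1839
NOT x3 = 1 − 0.5700 = 0.4300
x5 OR NOT x3 = a + b − a·b on (0.9100, 0.4300) = 0.9487
x5 AND (x5 OR NOT x3) = a·b on (0.9100, 0.9487) = 0.8633
(NOT x5 OR (x2 AND NOT x3)) AND (x5 AND (x5 OR NOT x3)) = a·b on (0.1839, 0.8633) = 0.1588

0.159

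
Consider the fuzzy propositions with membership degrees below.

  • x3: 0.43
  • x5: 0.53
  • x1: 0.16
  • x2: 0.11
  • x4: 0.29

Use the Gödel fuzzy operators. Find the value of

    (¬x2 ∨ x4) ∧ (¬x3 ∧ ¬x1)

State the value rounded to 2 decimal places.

0.57

¬x2 = 1 − 0.11 = 0.89
¬x2 ∨ x4 = max(a, b) on (0.89, 0.29) = 0.89
¬x3 = 1 − 0.43 = 0.57
¬x1 = 1 − 0.16 = 0.84
¬x3 ∧ ¬x1 = min(a, b) on (0.57, 0.84) = 0.57
(¬x2 ∨ x4) ∧ (¬x3 ∧ ¬x1) = min(a, b) on (0.89, 0.57) = 0.57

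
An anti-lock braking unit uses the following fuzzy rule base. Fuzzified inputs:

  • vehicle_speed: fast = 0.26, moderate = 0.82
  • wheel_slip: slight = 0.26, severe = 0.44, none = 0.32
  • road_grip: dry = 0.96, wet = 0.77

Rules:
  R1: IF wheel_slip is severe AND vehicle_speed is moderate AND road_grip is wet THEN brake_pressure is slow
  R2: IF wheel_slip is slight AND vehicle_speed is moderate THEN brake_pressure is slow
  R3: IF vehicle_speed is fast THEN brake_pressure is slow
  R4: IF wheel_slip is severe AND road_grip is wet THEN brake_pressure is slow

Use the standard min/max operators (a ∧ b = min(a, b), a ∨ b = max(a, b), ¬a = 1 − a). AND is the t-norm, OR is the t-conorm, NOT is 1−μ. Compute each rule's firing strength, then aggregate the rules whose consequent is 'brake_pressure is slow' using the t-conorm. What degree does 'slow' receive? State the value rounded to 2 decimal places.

0.44

R1: severe=0.44, moderate=0.82, wet=0.77; AND[min(a, b)] → w = 0.44
R2: slight=0.26, moderate=0.82; AND[min(a, b)] → w = 0.26
R3: fast=0.26 → w = 0.26
R4: severe=0.44, wet=0.77; AND[min(a, b)] → w = 0.44
Rules with consequent 'slow': {R1, R2, R3, R4} → strengths 0.44, 0.26, 0.26, 0.44
Aggregate via t-conorm [max(a, b)]: 0.44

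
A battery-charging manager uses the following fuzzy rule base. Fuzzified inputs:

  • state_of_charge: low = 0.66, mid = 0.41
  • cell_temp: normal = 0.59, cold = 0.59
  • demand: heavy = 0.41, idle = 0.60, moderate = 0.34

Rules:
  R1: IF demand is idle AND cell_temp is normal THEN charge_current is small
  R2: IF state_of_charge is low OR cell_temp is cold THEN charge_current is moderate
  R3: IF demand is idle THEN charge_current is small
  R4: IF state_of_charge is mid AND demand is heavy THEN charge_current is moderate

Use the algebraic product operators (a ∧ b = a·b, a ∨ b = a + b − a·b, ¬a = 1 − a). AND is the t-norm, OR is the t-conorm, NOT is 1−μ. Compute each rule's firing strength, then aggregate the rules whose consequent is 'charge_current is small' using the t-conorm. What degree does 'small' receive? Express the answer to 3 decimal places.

R1: idle=0.60, normal=0.59; AND[a·b] → w = 0.3540
R2: low=0.66, cold=0.59; OR[a + b − a·b] → w = 0.8606
R3: idle=0.60 → w = 0.6000
R4: mid=0.41, heavy=0.41; AND[a·b] → w = 0.1681
Rules with consequent 'small': {R1, R3} → strengths 0.3540, 0.6000
Aggregate via t-conorm [a + b − a·b]: 0.7416

0.742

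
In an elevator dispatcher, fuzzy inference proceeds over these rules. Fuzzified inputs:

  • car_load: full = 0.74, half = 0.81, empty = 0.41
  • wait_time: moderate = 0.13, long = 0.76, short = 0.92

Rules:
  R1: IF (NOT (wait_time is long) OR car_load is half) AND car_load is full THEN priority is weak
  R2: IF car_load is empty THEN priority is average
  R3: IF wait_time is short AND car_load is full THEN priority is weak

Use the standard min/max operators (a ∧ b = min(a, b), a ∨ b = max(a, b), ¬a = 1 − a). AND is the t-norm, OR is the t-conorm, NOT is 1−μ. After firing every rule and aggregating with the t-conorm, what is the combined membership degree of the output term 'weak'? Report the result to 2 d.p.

R1: (¬long=1−0.76=0.24 OR half=0.81) = 0.81; AND[min(a, b)] with full=0.74 → w = 0.74
R2: empty=0.41 → w = 0.41
R3: short=0.92, full=0.74; AND[min(a, b)] → w = 0.74
Rules with consequent 'weak': {R1, R3} → strengths 0.74, 0.74
Aggregate via t-conorm [max(a, b)]: 0.74

0.74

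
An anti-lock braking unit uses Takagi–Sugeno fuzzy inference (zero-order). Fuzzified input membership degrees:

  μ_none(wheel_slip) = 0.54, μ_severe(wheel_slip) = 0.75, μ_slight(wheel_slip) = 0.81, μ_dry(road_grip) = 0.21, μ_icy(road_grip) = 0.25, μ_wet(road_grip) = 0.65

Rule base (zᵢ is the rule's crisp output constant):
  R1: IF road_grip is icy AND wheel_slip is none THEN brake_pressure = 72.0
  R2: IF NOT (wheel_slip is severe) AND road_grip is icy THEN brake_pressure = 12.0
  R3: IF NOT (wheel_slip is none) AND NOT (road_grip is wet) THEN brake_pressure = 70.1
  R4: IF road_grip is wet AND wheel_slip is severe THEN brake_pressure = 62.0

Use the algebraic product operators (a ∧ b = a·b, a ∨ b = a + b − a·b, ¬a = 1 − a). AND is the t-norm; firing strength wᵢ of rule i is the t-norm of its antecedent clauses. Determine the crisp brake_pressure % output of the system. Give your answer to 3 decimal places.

61.443

R1 (z=72.0): icy=0.25, none=0.54; AND[a·b] → w = 0.1350
R2 (z=12.0): ¬severe=1−0.75=0.25, icy=0.25; AND[a·b] → w = 0.0625
R3 (z=70.1): ¬none=1−0.54=0.46, ¬wet=1−0.65=0.35; AND[a·b] → w = 0.1610
R4 (z=62.0): wet=0.65, severe=0.75; AND[a·b] → w = 0.4875
Weighted average = (0.1350·72.0 + 0.0625·12.0 + 0.1610·70.1 + 0.4875·62.0) / (0.1350 + 0.0625 + 0.1610 + 0.4875)
  = 51.9811 / 0.8460 = 61.443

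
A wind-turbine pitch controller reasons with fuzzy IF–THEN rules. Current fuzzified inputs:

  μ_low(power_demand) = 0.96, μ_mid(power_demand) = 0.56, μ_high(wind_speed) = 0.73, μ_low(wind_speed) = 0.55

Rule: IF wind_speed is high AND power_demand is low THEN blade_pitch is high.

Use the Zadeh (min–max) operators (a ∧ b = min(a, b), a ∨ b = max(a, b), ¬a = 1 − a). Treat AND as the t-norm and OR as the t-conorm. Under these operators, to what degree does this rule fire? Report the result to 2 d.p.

firing strength: high=0.73, low=0.96; AND[min(a, b)] → w = 0.73

0.73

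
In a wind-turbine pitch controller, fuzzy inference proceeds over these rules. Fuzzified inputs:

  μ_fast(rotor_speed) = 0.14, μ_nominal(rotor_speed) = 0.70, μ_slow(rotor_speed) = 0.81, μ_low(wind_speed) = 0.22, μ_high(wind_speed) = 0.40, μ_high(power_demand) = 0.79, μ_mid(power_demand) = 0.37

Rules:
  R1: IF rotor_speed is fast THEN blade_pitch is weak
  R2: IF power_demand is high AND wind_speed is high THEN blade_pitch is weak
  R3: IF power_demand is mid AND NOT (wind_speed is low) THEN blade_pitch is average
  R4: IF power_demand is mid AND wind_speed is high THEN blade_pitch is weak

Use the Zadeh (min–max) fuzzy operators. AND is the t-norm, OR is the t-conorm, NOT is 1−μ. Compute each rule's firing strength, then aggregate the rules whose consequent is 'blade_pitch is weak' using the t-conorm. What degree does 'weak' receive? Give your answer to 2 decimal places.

0.40

R1: fast=0.14 → w = 0.14
R2: high=0.79, high=0.40; AND[min(a, b)] → w = 0.40
R3: mid=0.37, ¬low=1−0.22=0.78; AND[min(a, b)] → w = 0.37
R4: mid=0.37, high=0.40; AND[min(a, b)] → w = 0.37
Rules with consequent 'weak': {R1, R2, R4} → strengths 0.14, 0.40, 0.37
Aggregate via t-conorm [max(a, b)]: 0.40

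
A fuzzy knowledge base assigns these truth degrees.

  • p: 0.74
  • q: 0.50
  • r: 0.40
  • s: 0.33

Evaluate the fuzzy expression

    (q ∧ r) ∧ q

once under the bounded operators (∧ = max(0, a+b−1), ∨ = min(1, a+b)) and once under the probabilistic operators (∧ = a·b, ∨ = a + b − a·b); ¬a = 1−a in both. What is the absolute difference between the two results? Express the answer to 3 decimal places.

0.100

Under bounded:
  q ∧ r = max(0, a+b−1) on (0.50, 0.40) = 0.00
  (q ∧ r) ∧ q = max(0, a+b−1) on (0.00, 0.50) = 0.00
  → value = 0.0000
Under probabilistic:
  q ∧ r = a·b on (0.5000, 0.4000) = 0.2000
  (q ∧ r) ∧ q = a·b on (0.2000, 0.5000) = 0.1000
  → value = 0.1000
|0.0000 − 0.1000| = 0.100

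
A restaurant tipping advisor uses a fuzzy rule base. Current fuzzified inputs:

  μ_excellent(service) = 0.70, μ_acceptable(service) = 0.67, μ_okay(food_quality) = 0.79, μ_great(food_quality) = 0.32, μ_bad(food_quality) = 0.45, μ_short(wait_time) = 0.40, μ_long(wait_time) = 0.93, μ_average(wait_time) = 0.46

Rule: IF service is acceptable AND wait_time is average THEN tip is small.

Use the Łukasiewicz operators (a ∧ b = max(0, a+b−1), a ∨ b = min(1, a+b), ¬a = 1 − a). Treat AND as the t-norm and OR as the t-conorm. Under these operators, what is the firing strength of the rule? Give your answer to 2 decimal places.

firing strength: acceptable=0.67, average=0.46; AND[max(0, a+b−1)] → w = 0.13

0.13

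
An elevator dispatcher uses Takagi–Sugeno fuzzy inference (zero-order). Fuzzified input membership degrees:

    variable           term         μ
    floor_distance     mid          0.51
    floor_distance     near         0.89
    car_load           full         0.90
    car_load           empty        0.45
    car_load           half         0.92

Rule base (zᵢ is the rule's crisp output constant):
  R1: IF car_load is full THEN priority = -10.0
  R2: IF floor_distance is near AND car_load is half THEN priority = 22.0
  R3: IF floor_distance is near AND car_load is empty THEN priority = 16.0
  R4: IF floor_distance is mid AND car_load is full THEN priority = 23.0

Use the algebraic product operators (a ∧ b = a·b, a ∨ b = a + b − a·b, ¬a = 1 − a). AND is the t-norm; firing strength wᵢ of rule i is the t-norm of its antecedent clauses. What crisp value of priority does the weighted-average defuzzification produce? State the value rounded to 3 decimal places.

R1 (z=-10.0): full=0.90 → w = 0.9000
R2 (z=22.0): near=0.89, half=0.92; AND[a·b] → w = 0.8188
R3 (z=16.0): near=0.89, empty=0.45; AND[a·b] → w = 0.4005
R4 (z=23.0): mid=0.51, full=0.90; AND[a·b] → w = 0.4590
Weighted average = (0.9000·-10.0 + 0.8188·22.0 + 0.4005·16.0 + 0.4590·23.0) / (0.9000 + 0.8188 + 0.4005 + 0.4590)
  = 25.9786 / 2.5783 = 10.076

10.076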